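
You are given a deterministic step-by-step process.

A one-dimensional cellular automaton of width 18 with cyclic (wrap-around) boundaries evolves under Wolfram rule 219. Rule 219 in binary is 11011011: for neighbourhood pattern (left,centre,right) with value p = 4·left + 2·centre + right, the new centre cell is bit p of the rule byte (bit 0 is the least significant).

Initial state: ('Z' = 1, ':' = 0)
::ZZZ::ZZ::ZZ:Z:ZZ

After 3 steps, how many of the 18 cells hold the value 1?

18

gen 0: ::ZZZ::ZZ::ZZ:Z:ZZ
gen 1: ZZZZZZZZZZZZZ:::ZZ
gen 2: ZZZZZZZZZZZZZZZZZZ
gen 3: ZZZZZZZZZZZZZZZZZZ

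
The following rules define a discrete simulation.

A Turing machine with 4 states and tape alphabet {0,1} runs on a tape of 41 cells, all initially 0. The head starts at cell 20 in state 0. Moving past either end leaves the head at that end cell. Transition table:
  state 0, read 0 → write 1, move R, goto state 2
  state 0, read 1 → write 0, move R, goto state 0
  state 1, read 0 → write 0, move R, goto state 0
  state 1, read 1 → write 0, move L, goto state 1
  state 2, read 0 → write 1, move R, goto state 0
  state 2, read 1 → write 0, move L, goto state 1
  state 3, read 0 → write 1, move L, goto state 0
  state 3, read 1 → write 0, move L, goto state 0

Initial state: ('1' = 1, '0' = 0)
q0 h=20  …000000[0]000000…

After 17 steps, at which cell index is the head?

37

[0] q0 h=20  …000000[0]000000…
[1] q2 h=21  …000001[0]000000…
[2] q0 h=22  …000011[0]000000…
[3] q2 h=23  …000111[0]000000…
[4] q0 h=24  …001111[0]000000…
[5] q2 h=25  …011111[0]000000…
[6] q0 h=26  …111111[0]000000…
[7] q2 h=27  …111111[0]000000…
[8] q0 h=28  …111111[0]000000…
[9] q2 h=29  …111111[0]000000…
[10] q0 h=30  …111111[0]000000…
[11] q2 h=31  …111111[0]000000…
[12] q0 h=32  …111111[0]000000…
[13] q2 h=33  …111111[0]000000…
[14] q0 h=34  …111111[0]000000|
[15] q2 h=35  …111111[0]00000|
[16] q0 h=36  …111111[0]0000|
[17] q2 h=37  …111111[0]000|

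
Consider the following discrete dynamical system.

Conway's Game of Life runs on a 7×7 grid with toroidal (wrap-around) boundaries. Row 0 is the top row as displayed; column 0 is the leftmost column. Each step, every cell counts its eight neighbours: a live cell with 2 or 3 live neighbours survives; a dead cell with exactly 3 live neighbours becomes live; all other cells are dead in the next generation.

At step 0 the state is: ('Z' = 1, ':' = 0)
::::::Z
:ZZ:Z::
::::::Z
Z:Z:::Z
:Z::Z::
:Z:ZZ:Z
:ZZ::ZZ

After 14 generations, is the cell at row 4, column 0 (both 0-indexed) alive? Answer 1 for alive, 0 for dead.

1

[0] ::::::Z
:ZZ:Z::
::::::Z
Z:Z:::Z
:Z::Z::
:Z:ZZ:Z
:ZZ::ZZ
[1] :::Z::Z
Z::::Z:
::ZZ:ZZ
ZZ:::ZZ
:Z::Z:Z
:Z:ZZ:Z
:ZZZZ:Z
[2] :Z:Z::Z
Z:ZZ:Z:
::Z::::
:Z:Z:::
:Z:ZZ::
:Z::::Z
:Z::::Z
[3] :Z:ZZZZ
Z::ZZ:Z
::::Z::
:Z:ZZ::
:Z:ZZ::
:Z:::Z:
:Z:::ZZ
[4] :Z:Z:::
Z:Z:::Z
Z:Z::::
:::::Z:
ZZ:Z:Z:
:Z:::ZZ
:Z:::::
[5] :Z:::::
Z:ZZ::Z
Z::::::
Z:Z:Z::
ZZZ::Z:
:Z::ZZZ
:Z:::::
[6] :Z:::::
Z:Z:::Z
Z:Z::::
Z:ZZ:::
::Z::::
::::ZZZ
:ZZ::Z:
[7] ::::::Z
Z:Z:::Z
Z:Z::::
::ZZ:::
:ZZ:ZZZ
:ZZZZZZ
ZZZ:ZZZ
[8] ::ZZ:::
Z:::::Z
Z:Z:::Z
Z:::ZZZ
::::::Z
:::::::
:::::::
[9] :::::::
Z:ZZ::Z
:::::::
:Z:::::
Z:::::Z
:::::::
:::::::
[10] :::::::
:::::::
ZZZ::::
Z::::::
Z::::::
:::::::
:::::::
[11] :::::::
:Z:::::
ZZ:::::
Z:::::Z
:::::::
:::::::
:::::::
[12] :::::::
ZZ:::::
:Z::::Z
ZZ::::Z
:::::::
:::::::
:::::::
[13] :::::::
ZZ:::::
::Z:::Z
:Z::::Z
Z::::::
:::::::
:::::::
[14] :::::::
ZZ:::::
::Z:::Z
:Z::::Z
Z::::::
:::::::
:::::::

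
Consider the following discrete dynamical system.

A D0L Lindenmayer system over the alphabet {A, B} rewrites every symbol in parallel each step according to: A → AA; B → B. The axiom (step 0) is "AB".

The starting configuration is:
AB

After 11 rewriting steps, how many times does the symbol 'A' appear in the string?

2048

step 0: AB
step 1: AAB
step 2: AAAAB
step 3: AAAAAAAAB
step 4: AAAAAAAAAAAAAAAAB
step 5: AAAAAAAAAAAAAAAAAAAAAAAAAAAAAAAAB
step 6: AAAAAAAAAAAAAAAAAAAAAAAAAAAAAAAAAAAAAAAAAAAAAAAAAAAAAAAAAAAAAAAAB
step 7: AAAAAAAAAAAAAAAAAAAAAAAAAAAAAAAAAAAAAAAAAAAAAAAAAAAAAAAAAA…AAAAAAAAAAAAAAAAAAAAAAAAAAAAAAAAAAAAAAAAAAAAAAAAAAAAAAAAAB  (len 129)
step 8: AAAAAAAAAAAAAAAAAAAAAAAAAAAAAAAAAAAAAAAAAAAAAAAAAAAAAAAAAA…AAAAAAAAAAAAAAAAAAAAAAAAAAAAAAAAAAAAAAAAAAAAAAAAAAAAAAAAAB  (len 257)
step 9: AAAAAAAAAAAAAAAAAAAAAAAAAAAAAAAAAAAAAAAAAAAAAAAAAAAAAAAAAA…AAAAAAAAAAAAAAAAAAAAAAAAAAAAAAAAAAAAAAAAAAAAAAAAAAAAAAAAAB  (len 513)
step 10: AAAAAAAAAAAAAAAAAAAAAAAAAAAAAAAAAAAAAAAAAAAAAAAAAAAAAAAAAA…AAAAAAAAAAAAAAAAAAAAAAAAAAAAAAAAAAAAAAAAAAAAAAAAAAAAAAAAAB  (len 1025)
step 11: AAAAAAAAAAAAAAAAAAAAAAAAAAAAAAAAAAAAAAAAAAAAAAAAAAAAAAAAAA…AAAAAAAAAAAAAAAAAAAAAAAAAAAAAAAAAAAAAAAAAAAAAAAAAAAAAAAAAB  (len 2049)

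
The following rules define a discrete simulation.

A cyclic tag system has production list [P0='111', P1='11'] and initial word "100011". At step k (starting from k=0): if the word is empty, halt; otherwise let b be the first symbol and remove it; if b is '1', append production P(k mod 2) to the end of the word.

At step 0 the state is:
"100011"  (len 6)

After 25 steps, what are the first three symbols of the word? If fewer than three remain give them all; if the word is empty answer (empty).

t=0: "100011"  (len 6)
t=1: "00011111"  (len 8)
t=2: "0011111"  (len 7)
t=3: "011111"  (len 6)
t=4: "11111"  (len 5)
t=5: "1111111"  (len 7)
t=6: "11111111"  (len 8)
t=7: "1111111111"  (len 10)
t=8: "11111111111"  (len 11)
t=9: "1111111111111"  (len 13)
t=10: "11111111111111"  (len 14)
t=11: "1111111111111111"  (len 16)
t=12: "11111111111111111"  (len 17)
t=13: "1111111111111111111"  (len 19)
t=14: "11111111111111111111"  (len 20)
t=15: "1111111111111111111111"  (len 22)
t=16: "11111111111111111111111"  (len 23)
t=17: "1111111111111111111111111"  (len 25)
t=18: "11111111111111111111111111"  (len 26)
t=19: "1111111111111111111111111111"  (len 28)
t=20: "11111111111111111111111111111"  (len 29)
t=21: "1111111111111111111111111111111"  (len 31)
t=22: "11111111111111111111111111111111"  (len 32)
t=23: "1111111111111111111111111111111111"  (len 34)
t=24: "11111111111111111111111111111111111"  (len 35)
t=25: "1111111111111111111111111111111111111"  (len 37)

111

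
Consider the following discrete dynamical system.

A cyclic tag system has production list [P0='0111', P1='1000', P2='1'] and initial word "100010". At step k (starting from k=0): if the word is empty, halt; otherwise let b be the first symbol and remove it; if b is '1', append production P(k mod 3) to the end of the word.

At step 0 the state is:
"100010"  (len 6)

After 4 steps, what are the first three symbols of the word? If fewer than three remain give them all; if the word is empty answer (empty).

100

[0] "100010"  (len 6)
[1] "000100111"  (len 9)
[2] "00100111"  (len 8)
[3] "0100111"  (len 7)
[4] "100111"  (len 6)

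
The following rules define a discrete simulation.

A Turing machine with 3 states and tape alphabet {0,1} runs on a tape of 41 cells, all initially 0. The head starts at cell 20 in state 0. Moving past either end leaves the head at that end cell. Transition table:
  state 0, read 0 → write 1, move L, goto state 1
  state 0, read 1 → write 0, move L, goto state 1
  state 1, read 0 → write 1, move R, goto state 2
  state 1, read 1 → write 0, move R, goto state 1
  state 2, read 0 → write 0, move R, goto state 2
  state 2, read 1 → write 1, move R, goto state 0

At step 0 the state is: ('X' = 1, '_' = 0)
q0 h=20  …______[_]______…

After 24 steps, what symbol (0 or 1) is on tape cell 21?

0

step 0: q0 h=20  …______[_]______…
step 1: q1 h=19  …______[_]X_____…
step 2: q2 h=20  …_____X[X]______…
step 3: q0 h=21  …____XX[_]______…
step 4: q1 h=20  …_____X[X]X_____…
step 5: q1 h=21  …____X_[X]______…
step 6: q1 h=22  …___X__[_]______…
step 7: q2 h=23  …__X__X[_]______…
step 8: q2 h=24  …_X__X_[_]______…
step 9: q2 h=25  …X__X__[_]______…
step 10: q2 h=26  …__X___[_]______…
step 11: q2 h=27  …_X____[_]______…
step 12: q2 h=28  …X_____[_]______…
step 13: q2 h=29  …______[_]______…
step 14: q2 h=30  …______[_]______…
step 15: q2 h=31  …______[_]______…
step 16: q2 h=32  …______[_]______…
step 17: q2 h=33  …______[_]______…
step 18: q2 h=34  …______[_]______|
step 19: q2 h=35  …______[_]_____|
step 20: q2 h=36  …______[_]____|
step 21: q2 h=37  …______[_]___|
step 22: q2 h=38  …______[_]__|
step 23: q2 h=39  …______[_]_|
step 24: q2 h=40  …______[_]|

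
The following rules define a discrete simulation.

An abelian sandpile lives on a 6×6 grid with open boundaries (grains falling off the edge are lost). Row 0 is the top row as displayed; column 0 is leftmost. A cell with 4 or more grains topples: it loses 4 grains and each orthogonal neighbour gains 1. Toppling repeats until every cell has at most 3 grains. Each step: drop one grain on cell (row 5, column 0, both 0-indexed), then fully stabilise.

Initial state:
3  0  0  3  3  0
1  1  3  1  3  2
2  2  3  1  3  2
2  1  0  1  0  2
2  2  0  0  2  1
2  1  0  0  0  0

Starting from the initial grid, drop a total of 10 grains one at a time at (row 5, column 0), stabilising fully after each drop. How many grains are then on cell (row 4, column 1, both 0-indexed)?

step 0: 3  0  0  3  3  0
1  1  3  1  3  2
2  2  3  1  3  2
2  1  0  1  0  2
2  2  0  0  2  1
2  1  0  0  0  0
step 1: 3  0  0  3  3  0
1  1  3  1  3  2
2  2  3  1  3  2
2  1  0  1  0  2
2  2  0  0  2  1
3  1  0  0  0  0
step 2: 3  0  0  3  3  0
1  1  3  1  3  2
2  2  3  1  3  2
2  1  0  1  0  2
3  2  0  0  2  1
0  2  0  0  0  0
step 3: 3  0  0  3  3  0
1  1  3  1  3  2
2  2  3  1  3  2
2  1  0  1  0  2
3  2  0  0  2  1
1  2  0  0  0  0
step 4: 3  0  0  3  3  0
1  1  3  1  3  2
2  2  3  1  3  2
2  1  0  1  0  2
3  2  0  0  2  1
2  2  0  0  0  0
step 5: 3  0  0  3  3  0
1  1  3  1  3  2
2  2  3  1  3  2
2  1  0  1  0  2
3  2  0  0  2  1
3  2  0  0  0  0
step 6: 3  0  0  3  3  0
1  1  3  1  3  2
2  2  3  1  3  2
3  1  0  1  0  2
0  3  0  0  2  1
1  3  0  0  0  0
step 7: 3  0  0  3  3  0
1  1  3  1  3  2
2  2  3  1  3  2
3  1  0  1  0  2
0  3  0  0  2  1
2  3  0  0  0  0
step 8: 3  0  0  3  3  0
1  1  3  1  3  2
2  2  3  1  3  2
3  1  0  1  0  2
0  3  0  0  2  1
3  3  0  0  0  0
step 9: 3  0  0  3  3  0
1  1  3  1  3  2
2  2  3  1  3  2
3  2  0  1  0  2
2  0  1  0  2  1
1  1  1  0  0  0
step 10: 3  0  0  3  3  0
1  1  3  1  3  2
2  2  3  1  3  2
3  2  0  1  0  2
2  0  1  0  2  1
2  1  1  0  0  0

0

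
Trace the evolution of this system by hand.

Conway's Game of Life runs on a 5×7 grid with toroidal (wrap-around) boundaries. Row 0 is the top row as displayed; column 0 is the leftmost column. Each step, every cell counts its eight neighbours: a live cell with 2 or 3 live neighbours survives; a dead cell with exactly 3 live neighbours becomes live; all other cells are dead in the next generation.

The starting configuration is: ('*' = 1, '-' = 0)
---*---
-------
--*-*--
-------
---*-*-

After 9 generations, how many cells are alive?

8

0) ---*---
-------
--*-*--
-------
---*-*-
1) ----*--
---*---
-------
---**--
----*--
2) ---**--
-------
---**--
---**--
----**-
3) ---***-
-------
---**--
-------
-----*-
4) ----**-
-----*-
-------
----*--
-----*-
5) ----***
----**-
-------
-------
-----*-
6) ------*
----*-*
-------
-------
----***
7) *---*-*
-----*-
-------
-----*-
-----**
8) *---*--
-----**
-------
-----**
*---*--
9) *---*--
-----**
-------
-----**
*---*--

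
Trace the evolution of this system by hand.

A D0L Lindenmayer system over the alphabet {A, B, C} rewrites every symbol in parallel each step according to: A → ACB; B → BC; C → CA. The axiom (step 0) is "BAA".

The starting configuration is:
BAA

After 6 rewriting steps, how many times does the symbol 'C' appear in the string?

0) BAA
1) BCACBACB
2) BCCAACBCABCACBCABC
3) BCCACAACBACBCABCCAACBBCCAACBCABCCAACBBCCA
4) BCCACAACBCAACBACBCABCACBCABCCAACBBCCACAACBACBCABCBCCACAACBACBCABCCAACBBCCACAACBACBCABCBCCACAACB
5) BCCACAACBCAACBACBCABCCAACBACBCABCACBCABCCAACBBCCAACBCABCCA…BCCACAACBCAACBACBCABCACBCABCCAACBBCCABCCACAACBCAACBACBCABC  (len 221)
6) BCCACAACBCAACBACBCABCCAACBACBCABCACBCABCCAACBBCCACAACBACBC…BCCACAACBBCCACAACBCAACBACBCABCCAACBACBCABCACBCABCCAACBBCCA  (len 514)

221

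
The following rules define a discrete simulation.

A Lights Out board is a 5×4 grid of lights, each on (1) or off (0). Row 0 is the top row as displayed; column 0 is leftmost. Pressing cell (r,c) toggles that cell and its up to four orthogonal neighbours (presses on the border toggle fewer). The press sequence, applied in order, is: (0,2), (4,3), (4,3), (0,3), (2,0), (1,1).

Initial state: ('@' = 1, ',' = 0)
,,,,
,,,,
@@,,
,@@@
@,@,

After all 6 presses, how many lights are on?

9

t=0: ,,,,
,,,,
@@,,
,@@@
@,@,
t=1: ,@@@
,,@,
@@,,
,@@@
@,@,
t=2: ,@@@
,,@,
@@,,
,@@,
@,,@
t=3: ,@@@
,,@,
@@,,
,@@@
@,@,
t=4: ,@,,
,,@@
@@,,
,@@@
@,@,
t=5: ,@,,
@,@@
,,,,
@@@@
@,@,
t=6: ,,,,
,@,@
,@,,
@@@@
@,@,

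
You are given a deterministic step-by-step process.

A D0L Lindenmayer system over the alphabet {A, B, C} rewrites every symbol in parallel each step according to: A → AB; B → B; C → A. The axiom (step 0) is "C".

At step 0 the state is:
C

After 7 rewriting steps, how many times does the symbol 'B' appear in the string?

k=0  C
k=1  A
k=2  AB
k=3  ABB
k=4  ABBB
k=5  ABBBB
k=6  ABBBBB
k=7  ABBBBBB

6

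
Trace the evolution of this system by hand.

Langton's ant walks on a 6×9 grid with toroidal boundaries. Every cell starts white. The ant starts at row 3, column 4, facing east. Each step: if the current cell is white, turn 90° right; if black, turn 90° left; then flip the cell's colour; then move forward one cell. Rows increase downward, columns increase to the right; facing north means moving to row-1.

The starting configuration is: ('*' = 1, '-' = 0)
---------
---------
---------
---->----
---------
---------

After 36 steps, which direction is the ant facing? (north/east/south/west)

0) ---------
---------
---------
---->----
---------
---------
1) ---------
---------
---------
----*----
----v----
---------
2) ---------
---------
---------
----*----
---<*----
---------
3) ---------
---------
---------
---^*----
---**----
---------
4) ---------
---------
---------
---*>----
---**----
---------
5) ---------
---------
----^----
---*-----
---**----
---------
6) ---------
---------
----*>---
---*-----
---**----
---------
7) ---------
---------
----**---
---*-v---
---**----
---------
8) ---------
---------
----**---
---*<*---
---**----
---------
9) ---------
---------
----^*---
---***---
---**----
---------
10) ---------
---------
---<-*---
---***---
---**----
---------
11) ---------
---^-----
---*-*---
---***---
---**----
---------
12) ---------
---*>----
---*-*---
---***---
---**----
---------
13) ---------
---**----
---*v*---
---***---
---**----
---------
14) ---------
---**----
---<**---
---***---
---**----
---------
15) ---------
---**----
----**---
---v**---
---**----
---------
16) ---------
---**----
----**---
---->*---
---**----
---------
17) ---------
---**----
----^*---
-----*---
---**----
---------
18) ---------
---**----
---<-*---
-----*---
---**----
---------
19) ---------
---^*----
---*-*---
-----*---
---**----
---------
20) ---------
--<-*----
---*-*---
-----*---
---**----
---------
21) --^------
--*-*----
---*-*---
-----*---
---**----
---------
22) --*>-----
--*-*----
---*-*---
-----*---
---**----
---------
23) --**-----
--*v*----
---*-*---
-----*---
---**----
---------
24) --**-----
--<**----
---*-*---
-----*---
---**----
---------
25) --**-----
---**----
--v*-*---
-----*---
---**----
---------
26) --**-----
---**----
-<**-*---
-----*---
---**----
---------
27) --**-----
-^-**----
-***-*---
-----*---
---**----
---------
28) --**-----
-*>**----
-***-*---
-----*---
---**----
---------
29) --**-----
-****----
-*v*-*---
-----*---
---**----
---------
30) --**-----
-****----
-*->-*---
-----*---
---**----
---------
31) --**-----
-**^*----
-*---*---
-----*---
---**----
---------
32) --**-----
-*<-*----
-*---*---
-----*---
---**----
---------
33) --**-----
-*--*----
-*v--*---
-----*---
---**----
---------
34) --**-----
-*--*----
-<*--*---
-----*---
---**----
---------
35) --**-----
-*--*----
--*--*---
-v---*---
---**----
---------
36) --**-----
-*--*----
--*--*---
<*---*---
---**----
---------

west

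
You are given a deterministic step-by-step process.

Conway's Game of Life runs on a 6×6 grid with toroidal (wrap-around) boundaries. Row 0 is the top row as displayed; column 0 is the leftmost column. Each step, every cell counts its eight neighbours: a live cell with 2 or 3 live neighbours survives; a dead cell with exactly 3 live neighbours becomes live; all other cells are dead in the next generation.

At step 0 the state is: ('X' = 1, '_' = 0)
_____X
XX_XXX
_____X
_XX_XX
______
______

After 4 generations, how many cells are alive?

3

gen 0: _____X
XX_XXX
_____X
_XX_XX
______
______
gen 1: _____X
______
______
X___XX
______
______
gen 2: ______
______
_____X
_____X
_____X
______
gen 3: ______
______
______
X___XX
______
______
gen 4: ______
______
_____X
_____X
_____X
______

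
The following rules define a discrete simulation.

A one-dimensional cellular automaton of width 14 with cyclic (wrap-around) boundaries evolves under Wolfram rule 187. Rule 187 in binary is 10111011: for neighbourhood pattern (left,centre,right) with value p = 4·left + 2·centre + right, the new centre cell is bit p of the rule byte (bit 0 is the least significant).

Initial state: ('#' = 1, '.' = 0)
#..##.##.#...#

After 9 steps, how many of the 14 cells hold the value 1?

[0] #..##.##.#...#
[1] .###.##.#.####
[2] ###.##.#.####.
[3] ##.##.#.####.#
[4] #.##.#.####.##
[5] .##.#.####.###
[6] ##.#.####.###.
[7] #.#.####.###.#
[8] .#.####.###.##
[9] #.####.###.##.

10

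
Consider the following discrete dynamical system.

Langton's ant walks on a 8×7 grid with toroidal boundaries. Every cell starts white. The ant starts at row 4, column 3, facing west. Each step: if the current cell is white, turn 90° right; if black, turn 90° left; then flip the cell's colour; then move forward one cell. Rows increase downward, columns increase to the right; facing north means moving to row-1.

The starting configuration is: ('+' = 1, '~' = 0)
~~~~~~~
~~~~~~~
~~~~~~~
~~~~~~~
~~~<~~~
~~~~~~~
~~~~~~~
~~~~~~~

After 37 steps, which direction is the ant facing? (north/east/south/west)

gen 0: ~~~~~~~
~~~~~~~
~~~~~~~
~~~~~~~
~~~<~~~
~~~~~~~
~~~~~~~
~~~~~~~
gen 1: ~~~~~~~
~~~~~~~
~~~~~~~
~~~^~~~
~~~+~~~
~~~~~~~
~~~~~~~
~~~~~~~
gen 2: ~~~~~~~
~~~~~~~
~~~~~~~
~~~+>~~
~~~+~~~
~~~~~~~
~~~~~~~
~~~~~~~
gen 3: ~~~~~~~
~~~~~~~
~~~~~~~
~~~++~~
~~~+v~~
~~~~~~~
~~~~~~~
~~~~~~~
gen 4: ~~~~~~~
~~~~~~~
~~~~~~~
~~~++~~
~~~<+~~
~~~~~~~
~~~~~~~
~~~~~~~
gen 5: ~~~~~~~
~~~~~~~
~~~~~~~
~~~++~~
~~~~+~~
~~~v~~~
~~~~~~~
~~~~~~~
gen 6: ~~~~~~~
~~~~~~~
~~~~~~~
~~~++~~
~~~~+~~
~~<+~~~
~~~~~~~
~~~~~~~
gen 7: ~~~~~~~
~~~~~~~
~~~~~~~
~~~++~~
~~^~+~~
~~++~~~
~~~~~~~
~~~~~~~
gen 8: ~~~~~~~
~~~~~~~
~~~~~~~
~~~++~~
~~+>+~~
~~++~~~
~~~~~~~
~~~~~~~
gen 9: ~~~~~~~
~~~~~~~
~~~~~~~
~~~++~~
~~+++~~
~~+v~~~
~~~~~~~
~~~~~~~
gen 10: ~~~~~~~
~~~~~~~
~~~~~~~
~~~++~~
~~+++~~
~~+~>~~
~~~~~~~
~~~~~~~
gen 11: ~~~~~~~
~~~~~~~
~~~~~~~
~~~++~~
~~+++~~
~~+~+~~
~~~~v~~
~~~~~~~
gen 12: ~~~~~~~
~~~~~~~
~~~~~~~
~~~++~~
~~+++~~
~~+~+~~
~~~<+~~
~~~~~~~
gen 13: ~~~~~~~
~~~~~~~
~~~~~~~
~~~++~~
~~+++~~
~~+^+~~
~~~++~~
~~~~~~~
gen 14: ~~~~~~~
~~~~~~~
~~~~~~~
~~~++~~
~~+++~~
~~++>~~
~~~++~~
~~~~~~~
gen 15: ~~~~~~~
~~~~~~~
~~~~~~~
~~~++~~
~~++^~~
~~++~~~
~~~++~~
~~~~~~~
gen 16: ~~~~~~~
~~~~~~~
~~~~~~~
~~~++~~
~~+<~~~
~~++~~~
~~~++~~
~~~~~~~
gen 17: ~~~~~~~
~~~~~~~
~~~~~~~
~~~++~~
~~+~~~~
~~+v~~~
~~~++~~
~~~~~~~
gen 18: ~~~~~~~
~~~~~~~
~~~~~~~
~~~++~~
~~+~~~~
~~+~>~~
~~~++~~
~~~~~~~
gen 19: ~~~~~~~
~~~~~~~
~~~~~~~
~~~++~~
~~+~~~~
~~+~+~~
~~~+v~~
~~~~~~~
gen 20: ~~~~~~~
~~~~~~~
~~~~~~~
~~~++~~
~~+~~~~
~~+~+~~
~~~+~>~
~~~~~~~
gen 21: ~~~~~~~
~~~~~~~
~~~~~~~
~~~++~~
~~+~~~~
~~+~+~~
~~~+~+~
~~~~~v~
gen 22: ~~~~~~~
~~~~~~~
~~~~~~~
~~~++~~
~~+~~~~
~~+~+~~
~~~+~+~
~~~~<+~
gen 23: ~~~~~~~
~~~~~~~
~~~~~~~
~~~++~~
~~+~~~~
~~+~+~~
~~~+^+~
~~~~++~
gen 24: ~~~~~~~
~~~~~~~
~~~~~~~
~~~++~~
~~+~~~~
~~+~+~~
~~~++>~
~~~~++~
gen 25: ~~~~~~~
~~~~~~~
~~~~~~~
~~~++~~
~~+~~~~
~~+~+^~
~~~++~~
~~~~++~
gen 26: ~~~~~~~
~~~~~~~
~~~~~~~
~~~++~~
~~+~~~~
~~+~++>
~~~++~~
~~~~++~
gen 27: ~~~~~~~
~~~~~~~
~~~~~~~
~~~++~~
~~+~~~~
~~+~+++
~~~++~v
~~~~++~
gen 28: ~~~~~~~
~~~~~~~
~~~~~~~
~~~++~~
~~+~~~~
~~+~+++
~~~++<+
~~~~++~
gen 29: ~~~~~~~
~~~~~~~
~~~~~~~
~~~++~~
~~+~~~~
~~+~+^+
~~~++++
~~~~++~
gen 30: ~~~~~~~
~~~~~~~
~~~~~~~
~~~++~~
~~+~~~~
~~+~<~+
~~~++++
~~~~++~
gen 31: ~~~~~~~
~~~~~~~
~~~~~~~
~~~++~~
~~+~~~~
~~+~~~+
~~~+v++
~~~~++~
gen 32: ~~~~~~~
~~~~~~~
~~~~~~~
~~~++~~
~~+~~~~
~~+~~~+
~~~+~>+
~~~~++~
gen 33: ~~~~~~~
~~~~~~~
~~~~~~~
~~~++~~
~~+~~~~
~~+~~^+
~~~+~~+
~~~~++~
gen 34: ~~~~~~~
~~~~~~~
~~~~~~~
~~~++~~
~~+~~~~
~~+~~+>
~~~+~~+
~~~~++~
gen 35: ~~~~~~~
~~~~~~~
~~~~~~~
~~~++~~
~~+~~~^
~~+~~+~
~~~+~~+
~~~~++~
gen 36: ~~~~~~~
~~~~~~~
~~~~~~~
~~~++~~
>~+~~~+
~~+~~+~
~~~+~~+
~~~~++~
gen 37: ~~~~~~~
~~~~~~~
~~~~~~~
~~~++~~
+~+~~~+
v~+~~+~
~~~+~~+
~~~~++~

south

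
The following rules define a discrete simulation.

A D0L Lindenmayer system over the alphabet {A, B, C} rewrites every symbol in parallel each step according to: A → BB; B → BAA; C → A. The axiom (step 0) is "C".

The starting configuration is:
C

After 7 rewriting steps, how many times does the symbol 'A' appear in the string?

116

t=0: C
t=1: A
t=2: BB
t=3: BAABAA
t=4: BAABBBBBAABBBB
t=5: BAABBBBBAABAABAABAABAABBBBBAABAABAABAA
t=6: BAABBBBBAABAABAABAABAABBBBBAABBBBBAABBBBBAABBBBBAABBBBBAABAABAABAABAABBBBBAABBBBBAABBBBBAABBBB
t=7: BAABBBBBAABAABAABAABAABBBBBAABBBBBAABBBBBAABBBBBAABBBBBAAB…ABAABBBBBAABAABAABAABAABBBBBAABAABAABAABAABBBBBAABAABAABAA  (len 246)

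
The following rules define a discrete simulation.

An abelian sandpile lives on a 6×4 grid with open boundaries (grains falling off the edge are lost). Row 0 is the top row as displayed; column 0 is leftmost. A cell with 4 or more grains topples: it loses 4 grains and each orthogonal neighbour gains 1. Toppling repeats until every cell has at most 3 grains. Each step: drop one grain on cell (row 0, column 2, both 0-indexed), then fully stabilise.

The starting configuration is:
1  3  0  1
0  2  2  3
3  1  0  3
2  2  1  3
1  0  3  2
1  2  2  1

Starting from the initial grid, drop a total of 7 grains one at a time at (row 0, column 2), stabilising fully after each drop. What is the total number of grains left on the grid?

38

t=0: 1  3  0  1
0  2  2  3
3  1  0  3
2  2  1  3
1  0  3  2
1  2  2  1
t=1: 1  3  1  1
0  2  2  3
3  1  0  3
2  2  1  3
1  0  3  2
1  2  2  1
t=2: 1  3  2  1
0  2  2  3
3  1  0  3
2  2  1  3
1  0  3  2
1  2  2  1
t=3: 1  3  3  1
0  2  2  3
3  1  0  3
2  2  1  3
1  0  3  2
1  2  2  1
t=4: 2  0  1  2
0  3  3  3
3  1  0  3
2  2  1  3
1  0  3  2
1  2  2  1
t=5: 2  0  2  2
0  3  3  3
3  1  0  3
2  2  1  3
1  0  3  2
1  2  2  1
t=6: 2  0  3  2
0  3  3  3
3  1  0  3
2  2  1  3
1  0  3  2
1  2  2  1
t=7: 2  2  2  0
1  0  2  2
3  2  2  1
2  2  2  0
1  0  3  3
1  2  2  1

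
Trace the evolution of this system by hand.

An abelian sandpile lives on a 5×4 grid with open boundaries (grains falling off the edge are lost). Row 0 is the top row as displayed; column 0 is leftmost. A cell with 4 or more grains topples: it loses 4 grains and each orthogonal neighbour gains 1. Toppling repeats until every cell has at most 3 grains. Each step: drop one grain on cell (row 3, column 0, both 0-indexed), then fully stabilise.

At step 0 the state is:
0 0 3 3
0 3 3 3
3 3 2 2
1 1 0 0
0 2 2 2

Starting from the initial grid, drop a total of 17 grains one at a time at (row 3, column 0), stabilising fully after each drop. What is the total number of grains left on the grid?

35

step 0: 0 0 3 3
0 3 3 3
3 3 2 2
1 1 0 0
0 2 2 2
step 1: 0 0 3 3
0 3 3 3
3 3 2 2
2 1 0 0
0 2 2 2
step 2: 0 0 3 3
0 3 3 3
3 3 2 2
3 1 0 0
0 2 2 2
step 3: 0 2 1 1
2 1 3 2
1 2 1 0
1 3 1 1
1 2 2 2
step 4: 0 2 1 1
2 1 3 2
1 2 1 0
2 3 1 1
1 2 2 2
step 5: 0 2 1 1
2 1 3 2
1 2 1 0
3 3 1 1
1 2 2 2
step 6: 0 2 1 1
2 1 3 2
2 3 1 0
1 0 2 1
2 3 2 2
step 7: 0 2 1 1
2 1 3 2
2 3 1 0
2 0 2 1
2 3 2 2
step 8: 0 2 1 1
2 1 3 2
2 3 1 0
3 0 2 1
2 3 2 2
step 9: 0 2 1 1
2 1 3 2
3 3 1 0
0 1 2 1
3 3 2 2
step 10: 0 2 1 1
2 1 3 2
3 3 1 0
1 1 2 1
3 3 2 2
step 11: 0 2 1 1
2 1 3 2
3 3 1 0
2 1 2 1
3 3 2 2
step 12: 0 2 1 1
2 1 3 2
3 3 1 0
3 1 2 1
3 3 2 2
step 13: 0 2 1 1
3 2 3 2
1 1 2 0
3 0 3 1
1 1 3 2
step 14: 0 2 1 1
3 2 3 2
2 1 2 0
0 1 3 1
2 1 3 2
step 15: 0 2 1 1
3 2 3 2
2 1 2 0
1 1 3 1
2 1 3 2
step 16: 0 2 1 1
3 2 3 2
2 1 2 0
2 1 3 1
2 1 3 2
step 17: 0 2 1 1
3 2 3 2
2 1 2 0
3 1 3 1
2 1 3 2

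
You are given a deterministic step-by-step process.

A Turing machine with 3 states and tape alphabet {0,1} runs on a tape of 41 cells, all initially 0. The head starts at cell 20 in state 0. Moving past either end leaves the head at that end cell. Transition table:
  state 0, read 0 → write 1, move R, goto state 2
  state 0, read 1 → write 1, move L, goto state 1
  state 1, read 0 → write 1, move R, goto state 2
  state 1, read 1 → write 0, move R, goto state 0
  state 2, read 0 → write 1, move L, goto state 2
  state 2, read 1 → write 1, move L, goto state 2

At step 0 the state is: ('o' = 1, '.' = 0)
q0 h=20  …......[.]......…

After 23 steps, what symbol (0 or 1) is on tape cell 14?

1

k=0  q0 h=20  …......[.]......…
k=1  q2 h=21  ….....o[.]......…
k=2  q2 h=20  …......[o]o.....…
k=3  q2 h=19  …......[.]oo....…
k=4  q2 h=18  …......[.]ooo...…
k=5  q2 h=17  …......[.]oooo..…
k=6  q2 h=16  …......[.]ooooo.…
k=7  q2 h=15  …......[.]oooooo…
k=8  q2 h=14  …......[.]oooooo…
k=9  q2 h=13  …......[.]oooooo…
k=10  q2 h=12  …......[.]oooooo…
k=11  q2 h=11  …......[.]oooooo…
k=12  q2 h=10  …......[.]oooooo…
k=13  q2 h= 9  …......[.]oooooo…
k=14  q2 h= 8  …......[.]oooooo…
k=15  q2 h= 7  …......[.]oooooo…
k=16  q2 h= 6  |......[.]oooooo…
k=17  q2 h= 5  |.....[.]oooooo…
k=18  q2 h= 4  |....[.]oooooo…
k=19  q2 h= 3  |...[.]oooooo…
k=20  q2 h= 2  |..[.]oooooo…
k=21  q2 h= 1  |.[.]oooooo…
k=22  q2 h= 0  |[.]oooooo…
k=23  q2 h= 0  |[o]oooooo…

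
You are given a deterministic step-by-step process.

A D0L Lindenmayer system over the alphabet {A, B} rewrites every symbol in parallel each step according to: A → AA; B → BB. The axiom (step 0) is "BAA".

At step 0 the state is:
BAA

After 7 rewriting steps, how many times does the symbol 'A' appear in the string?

256

t=0: BAA
t=1: BBAAAA
t=2: BBBBAAAAAAAA
t=3: BBBBBBBBAAAAAAAAAAAAAAAA
t=4: BBBBBBBBBBBBBBBBAAAAAAAAAAAAAAAAAAAAAAAAAAAAAAAA
t=5: BBBBBBBBBBBBBBBBBBBBBBBBBBBBBBBBAAAAAAAAAAAAAAAAAAAAAAAAAAAAAAAAAAAAAAAAAAAAAAAAAAAAAAAAAAAAAAAA
t=6: BBBBBBBBBBBBBBBBBBBBBBBBBBBBBBBBBBBBBBBBBBBBBBBBBBBBBBBBBB…AAAAAAAAAAAAAAAAAAAAAAAAAAAAAAAAAAAAAAAAAAAAAAAAAAAAAAAAAA  (len 192)
t=7: BBBBBBBBBBBBBBBBBBBBBBBBBBBBBBBBBBBBBBBBBBBBBBBBBBBBBBBBBB…AAAAAAAAAAAAAAAAAAAAAAAAAAAAAAAAAAAAAAAAAAAAAAAAAAAAAAAAAA  (len 384)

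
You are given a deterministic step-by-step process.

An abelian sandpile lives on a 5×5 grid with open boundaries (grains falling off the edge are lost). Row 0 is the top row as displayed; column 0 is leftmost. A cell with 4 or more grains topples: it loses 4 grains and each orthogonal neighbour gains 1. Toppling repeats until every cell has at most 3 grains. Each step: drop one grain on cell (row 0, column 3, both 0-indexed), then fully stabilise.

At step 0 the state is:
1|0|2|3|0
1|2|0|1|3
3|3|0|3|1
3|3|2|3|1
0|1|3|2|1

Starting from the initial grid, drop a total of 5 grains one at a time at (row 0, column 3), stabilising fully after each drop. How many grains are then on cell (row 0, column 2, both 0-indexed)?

0

k=0  1|0|2|3|0
1|2|0|1|3
3|3|0|3|1
3|3|2|3|1
0|1|3|2|1
k=1  1|0|3|0|1
1|2|0|2|3
3|3|0|3|1
3|3|2|3|1
0|1|3|2|1
k=2  1|0|3|1|1
1|2|0|2|3
3|3|0|3|1
3|3|2|3|1
0|1|3|2|1
k=3  1|0|3|2|1
1|2|0|2|3
3|3|0|3|1
3|3|2|3|1
0|1|3|2|1
k=4  1|0|3|3|1
1|2|0|2|3
3|3|0|3|1
3|3|2|3|1
0|1|3|2|1
k=5  1|1|0|1|2
1|2|1|3|3
3|3|0|3|1
3|3|2|3|1
0|1|3|2|1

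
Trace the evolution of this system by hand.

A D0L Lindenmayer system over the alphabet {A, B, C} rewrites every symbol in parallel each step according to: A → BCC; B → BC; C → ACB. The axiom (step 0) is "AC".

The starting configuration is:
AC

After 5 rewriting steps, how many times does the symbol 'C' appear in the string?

[0] AC
[1] BCCACB
[2] BCACBACBBCCACBBC
[3] BCACBBCCACBBCBCCACBBCBCACBACBBCCACBBCBCACB
[4] BCACBBCCACBBCBCACBACBBCCACBBCBCACBBCACBACBBCCACBBCBCACBBCACBBCCACBBCBCCACBBCBCACBACBBCCACBBCBCACBBCACBBCCACBBC
[5] BCACBBCCACBBCBCACBACBBCCACBBCBCACBBCACBBCCACBBCBCCACBBCBCA…CACBBCBCACBBCACBBCCACBBCBCACBBCCACBBCBCACBACBBCCACBBCBCACB  (len 288)

129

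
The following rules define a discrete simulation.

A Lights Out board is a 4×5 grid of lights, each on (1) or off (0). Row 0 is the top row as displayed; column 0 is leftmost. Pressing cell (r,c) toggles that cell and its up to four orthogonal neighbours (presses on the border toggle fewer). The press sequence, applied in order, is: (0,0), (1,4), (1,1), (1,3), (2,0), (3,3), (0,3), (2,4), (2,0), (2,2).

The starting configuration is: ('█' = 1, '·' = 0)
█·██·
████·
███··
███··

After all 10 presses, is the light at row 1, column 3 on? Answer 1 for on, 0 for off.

k=0  █·██·
████·
███··
███··
k=1  ·███·
·███·
███··
███··
k=2  ·████
·██·█
███·█
███··
k=3  ··███
█···█
█·█·█
███··
k=4  ··█·█
█·██·
█·███
███··
k=5  ··█·█
··██·
·████
·██··
k=6  ··█·█
··██·
·██·█
·█·██
k=7  ···█·
··█··
·██·█
·█·██
k=8  ···█·
··█·█
·███·
·█·█·
k=9  ···█·
█·█·█
█·██·
██·█·
k=10  ···█·
█···█
██···
████·

0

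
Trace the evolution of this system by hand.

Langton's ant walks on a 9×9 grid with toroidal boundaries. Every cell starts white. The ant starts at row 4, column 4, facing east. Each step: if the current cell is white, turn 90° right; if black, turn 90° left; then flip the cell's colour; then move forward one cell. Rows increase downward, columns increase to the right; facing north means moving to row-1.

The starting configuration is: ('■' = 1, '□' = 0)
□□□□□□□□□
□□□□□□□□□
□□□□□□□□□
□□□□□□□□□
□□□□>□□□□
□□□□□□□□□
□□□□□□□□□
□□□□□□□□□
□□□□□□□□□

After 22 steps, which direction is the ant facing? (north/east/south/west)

k=0  □□□□□□□□□
□□□□□□□□□
□□□□□□□□□
□□□□□□□□□
□□□□>□□□□
□□□□□□□□□
□□□□□□□□□
□□□□□□□□□
□□□□□□□□□
k=1  □□□□□□□□□
□□□□□□□□□
□□□□□□□□□
□□□□□□□□□
□□□□■□□□□
□□□□v□□□□
□□□□□□□□□
□□□□□□□□□
□□□□□□□□□
k=2  □□□□□□□□□
□□□□□□□□□
□□□□□□□□□
□□□□□□□□□
□□□□■□□□□
□□□<■□□□□
□□□□□□□□□
□□□□□□□□□
□□□□□□□□□
k=3  □□□□□□□□□
□□□□□□□□□
□□□□□□□□□
□□□□□□□□□
□□□^■□□□□
□□□■■□□□□
□□□□□□□□□
□□□□□□□□□
□□□□□□□□□
k=4  □□□□□□□□□
□□□□□□□□□
□□□□□□□□□
□□□□□□□□□
□□□■>□□□□
□□□■■□□□□
□□□□□□□□□
□□□□□□□□□
□□□□□□□□□
k=5  □□□□□□□□□
□□□□□□□□□
□□□□□□□□□
□□□□^□□□□
□□□■□□□□□
□□□■■□□□□
□□□□□□□□□
□□□□□□□□□
□□□□□□□□□
k=6  □□□□□□□□□
□□□□□□□□□
□□□□□□□□□
□□□□■>□□□
□□□■□□□□□
□□□■■□□□□
□□□□□□□□□
□□□□□□□□□
□□□□□□□□□
k=7  □□□□□□□□□
□□□□□□□□□
□□□□□□□□□
□□□□■■□□□
□□□■□v□□□
□□□■■□□□□
□□□□□□□□□
□□□□□□□□□
□□□□□□□□□
k=8  □□□□□□□□□
□□□□□□□□□
□□□□□□□□□
□□□□■■□□□
□□□■<■□□□
□□□■■□□□□
□□□□□□□□□
□□□□□□□□□
□□□□□□□□□
k=9  □□□□□□□□□
□□□□□□□□□
□□□□□□□□□
□□□□^■□□□
□□□■■■□□□
□□□■■□□□□
□□□□□□□□□
□□□□□□□□□
□□□□□□□□□
k=10  □□□□□□□□□
□□□□□□□□□
□□□□□□□□□
□□□<□■□□□
□□□■■■□□□
□□□■■□□□□
□□□□□□□□□
□□□□□□□□□
□□□□□□□□□
k=11  □□□□□□□□□
□□□□□□□□□
□□□^□□□□□
□□□■□■□□□
□□□■■■□□□
□□□■■□□□□
□□□□□□□□□
□□□□□□□□□
□□□□□□□□□
k=12  □□□□□□□□□
□□□□□□□□□
□□□■>□□□□
□□□■□■□□□
□□□■■■□□□
□□□■■□□□□
□□□□□□□□□
□□□□□□□□□
□□□□□□□□□
k=13  □□□□□□□□□
□□□□□□□□□
□□□■■□□□□
□□□■v■□□□
□□□■■■□□□
□□□■■□□□□
□□□□□□□□□
□□□□□□□□□
□□□□□□□□□
k=14  □□□□□□□□□
□□□□□□□□□
□□□■■□□□□
□□□<■■□□□
□□□■■■□□□
□□□■■□□□□
□□□□□□□□□
□□□□□□□□□
□□□□□□□□□
k=15  □□□□□□□□□
□□□□□□□□□
□□□■■□□□□
□□□□■■□□□
□□□v■■□□□
□□□■■□□□□
□□□□□□□□□
□□□□□□□□□
□□□□□□□□□
k=16  □□□□□□□□□
□□□□□□□□□
□□□■■□□□□
□□□□■■□□□
□□□□>■□□□
□□□■■□□□□
□□□□□□□□□
□□□□□□□□□
□□□□□□□□□
k=17  □□□□□□□□□
□□□□□□□□□
□□□■■□□□□
□□□□^■□□□
□□□□□■□□□
□□□■■□□□□
□□□□□□□□□
□□□□□□□□□
□□□□□□□□□
k=18  □□□□□□□□□
□□□□□□□□□
□□□■■□□□□
□□□<□■□□□
□□□□□■□□□
□□□■■□□□□
□□□□□□□□□
□□□□□□□□□
□□□□□□□□□
k=19  □□□□□□□□□
□□□□□□□□□
□□□^■□□□□
□□□■□■□□□
□□□□□■□□□
□□□■■□□□□
□□□□□□□□□
□□□□□□□□□
□□□□□□□□□
k=20  □□□□□□□□□
□□□□□□□□□
□□<□■□□□□
□□□■□■□□□
□□□□□■□□□
□□□■■□□□□
□□□□□□□□□
□□□□□□□□□
□□□□□□□□□
k=21  □□□□□□□□□
□□^□□□□□□
□□■□■□□□□
□□□■□■□□□
□□□□□■□□□
□□□■■□□□□
□□□□□□□□□
□□□□□□□□□
□□□□□□□□□
k=22  □□□□□□□□□
□□■>□□□□□
□□■□■□□□□
□□□■□■□□□
□□□□□■□□□
□□□■■□□□□
□□□□□□□□□
□□□□□□□□□
□□□□□□□□□

east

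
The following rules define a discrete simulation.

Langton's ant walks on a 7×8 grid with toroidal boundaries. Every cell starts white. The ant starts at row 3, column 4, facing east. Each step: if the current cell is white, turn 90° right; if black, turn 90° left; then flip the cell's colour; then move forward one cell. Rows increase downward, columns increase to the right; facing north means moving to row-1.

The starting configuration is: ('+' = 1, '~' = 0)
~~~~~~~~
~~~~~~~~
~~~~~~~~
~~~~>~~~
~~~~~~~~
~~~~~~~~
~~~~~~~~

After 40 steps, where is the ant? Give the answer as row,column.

t=0: ~~~~~~~~
~~~~~~~~
~~~~~~~~
~~~~>~~~
~~~~~~~~
~~~~~~~~
~~~~~~~~
t=1: ~~~~~~~~
~~~~~~~~
~~~~~~~~
~~~~+~~~
~~~~v~~~
~~~~~~~~
~~~~~~~~
t=2: ~~~~~~~~
~~~~~~~~
~~~~~~~~
~~~~+~~~
~~~<+~~~
~~~~~~~~
~~~~~~~~
t=3: ~~~~~~~~
~~~~~~~~
~~~~~~~~
~~~^+~~~
~~~++~~~
~~~~~~~~
~~~~~~~~
t=4: ~~~~~~~~
~~~~~~~~
~~~~~~~~
~~~+>~~~
~~~++~~~
~~~~~~~~
~~~~~~~~
t=5: ~~~~~~~~
~~~~~~~~
~~~~^~~~
~~~+~~~~
~~~++~~~
~~~~~~~~
~~~~~~~~
t=6: ~~~~~~~~
~~~~~~~~
~~~~+>~~
~~~+~~~~
~~~++~~~
~~~~~~~~
~~~~~~~~
t=7: ~~~~~~~~
~~~~~~~~
~~~~++~~
~~~+~v~~
~~~++~~~
~~~~~~~~
~~~~~~~~
t=8: ~~~~~~~~
~~~~~~~~
~~~~++~~
~~~+<+~~
~~~++~~~
~~~~~~~~
~~~~~~~~
t=9: ~~~~~~~~
~~~~~~~~
~~~~^+~~
~~~+++~~
~~~++~~~
~~~~~~~~
~~~~~~~~
t=10: ~~~~~~~~
~~~~~~~~
~~~<~+~~
~~~+++~~
~~~++~~~
~~~~~~~~
~~~~~~~~
t=11: ~~~~~~~~
~~~^~~~~
~~~+~+~~
~~~+++~~
~~~++~~~
~~~~~~~~
~~~~~~~~
t=12: ~~~~~~~~
~~~+>~~~
~~~+~+~~
~~~+++~~
~~~++~~~
~~~~~~~~
~~~~~~~~
t=13: ~~~~~~~~
~~~++~~~
~~~+v+~~
~~~+++~~
~~~++~~~
~~~~~~~~
~~~~~~~~
t=14: ~~~~~~~~
~~~++~~~
~~~<++~~
~~~+++~~
~~~++~~~
~~~~~~~~
~~~~~~~~
t=15: ~~~~~~~~
~~~++~~~
~~~~++~~
~~~v++~~
~~~++~~~
~~~~~~~~
~~~~~~~~
t=16: ~~~~~~~~
~~~++~~~
~~~~++~~
~~~~>+~~
~~~++~~~
~~~~~~~~
~~~~~~~~
t=17: ~~~~~~~~
~~~++~~~
~~~~^+~~
~~~~~+~~
~~~++~~~
~~~~~~~~
~~~~~~~~
t=18: ~~~~~~~~
~~~++~~~
~~~<~+~~
~~~~~+~~
~~~++~~~
~~~~~~~~
~~~~~~~~
t=19: ~~~~~~~~
~~~^+~~~
~~~+~+~~
~~~~~+~~
~~~++~~~
~~~~~~~~
~~~~~~~~
t=20: ~~~~~~~~
~~<~+~~~
~~~+~+~~
~~~~~+~~
~~~++~~~
~~~~~~~~
~~~~~~~~
t=21: ~~^~~~~~
~~+~+~~~
~~~+~+~~
~~~~~+~~
~~~++~~~
~~~~~~~~
~~~~~~~~
t=22: ~~+>~~~~
~~+~+~~~
~~~+~+~~
~~~~~+~~
~~~++~~~
~~~~~~~~
~~~~~~~~
t=23: ~~++~~~~
~~+v+~~~
~~~+~+~~
~~~~~+~~
~~~++~~~
~~~~~~~~
~~~~~~~~
t=24: ~~++~~~~
~~<++~~~
~~~+~+~~
~~~~~+~~
~~~++~~~
~~~~~~~~
~~~~~~~~
t=25: ~~++~~~~
~~~++~~~
~~v+~+~~
~~~~~+~~
~~~++~~~
~~~~~~~~
~~~~~~~~
t=26: ~~++~~~~
~~~++~~~
~<++~+~~
~~~~~+~~
~~~++~~~
~~~~~~~~
~~~~~~~~
t=27: ~~++~~~~
~^~++~~~
~+++~+~~
~~~~~+~~
~~~++~~~
~~~~~~~~
~~~~~~~~
t=28: ~~++~~~~
~+>++~~~
~+++~+~~
~~~~~+~~
~~~++~~~
~~~~~~~~
~~~~~~~~
t=29: ~~++~~~~
~++++~~~
~+v+~+~~
~~~~~+~~
~~~++~~~
~~~~~~~~
~~~~~~~~
t=30: ~~++~~~~
~++++~~~
~+~>~+~~
~~~~~+~~
~~~++~~~
~~~~~~~~
~~~~~~~~
t=31: ~~++~~~~
~++^+~~~
~+~~~+~~
~~~~~+~~
~~~++~~~
~~~~~~~~
~~~~~~~~
t=32: ~~++~~~~
~+<~+~~~
~+~~~+~~
~~~~~+~~
~~~++~~~
~~~~~~~~
~~~~~~~~
t=33: ~~++~~~~
~+~~+~~~
~+v~~+~~
~~~~~+~~
~~~++~~~
~~~~~~~~
~~~~~~~~
t=34: ~~++~~~~
~+~~+~~~
~<+~~+~~
~~~~~+~~
~~~++~~~
~~~~~~~~
~~~~~~~~
t=35: ~~++~~~~
~+~~+~~~
~~+~~+~~
~v~~~+~~
~~~++~~~
~~~~~~~~
~~~~~~~~
t=36: ~~++~~~~
~+~~+~~~
~~+~~+~~
<+~~~+~~
~~~++~~~
~~~~~~~~
~~~~~~~~
t=37: ~~++~~~~
~+~~+~~~
^~+~~+~~
++~~~+~~
~~~++~~~
~~~~~~~~
~~~~~~~~
t=38: ~~++~~~~
~+~~+~~~
+>+~~+~~
++~~~+~~
~~~++~~~
~~~~~~~~
~~~~~~~~
t=39: ~~++~~~~
~+~~+~~~
+++~~+~~
+v~~~+~~
~~~++~~~
~~~~~~~~
~~~~~~~~
t=40: ~~++~~~~
~+~~+~~~
+++~~+~~
+~>~~+~~
~~~++~~~
~~~~~~~~
~~~~~~~~

3,2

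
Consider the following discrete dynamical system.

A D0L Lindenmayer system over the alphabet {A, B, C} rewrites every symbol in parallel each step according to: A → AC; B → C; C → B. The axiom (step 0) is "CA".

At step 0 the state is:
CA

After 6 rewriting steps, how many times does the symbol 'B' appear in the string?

step 0: CA
step 1: BAC
step 2: CACB
step 3: BACBC
step 4: CACBCB
step 5: BACBCBC
step 6: CACBCBCB

3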